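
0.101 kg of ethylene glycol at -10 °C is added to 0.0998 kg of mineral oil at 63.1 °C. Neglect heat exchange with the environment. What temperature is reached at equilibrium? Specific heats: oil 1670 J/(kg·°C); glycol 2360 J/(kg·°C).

T_f ≈ 20.1 °C

With ΣQ=0 the equilibrium temperature is the m·c-weighted mean:
T_f = (166.67·63.1 + 238.36·(-10)) / (166.67 + 238.36)
    = 8133 / 405.03 ≈ 20.08 °C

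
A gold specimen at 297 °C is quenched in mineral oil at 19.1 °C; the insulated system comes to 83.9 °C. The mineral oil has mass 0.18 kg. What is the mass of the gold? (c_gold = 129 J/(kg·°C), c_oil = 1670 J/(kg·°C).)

m ≈ 0.709 kg

|Q_gold| = |Q_oil|:
m×129×(297 − 83.9) = 0.18×1670×(83.9 − 19.1)
27490 m = 19479  ⇒  m ≈ 0.7086 kg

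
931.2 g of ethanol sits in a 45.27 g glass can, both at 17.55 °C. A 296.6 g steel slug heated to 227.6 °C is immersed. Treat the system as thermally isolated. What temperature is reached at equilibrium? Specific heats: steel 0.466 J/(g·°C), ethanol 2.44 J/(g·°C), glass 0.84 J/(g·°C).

T_f ≈ 29.4 °C

With ΣQ=0 the equilibrium temperature is the m·c-weighted mean:
T_f = (138.22×227.6 + 2272.1×17.55 + 38.03×17.55) / (138.22 + 2272.1 + 38.03)
    = 72001 / 2448.4 ≈ 29.41 °C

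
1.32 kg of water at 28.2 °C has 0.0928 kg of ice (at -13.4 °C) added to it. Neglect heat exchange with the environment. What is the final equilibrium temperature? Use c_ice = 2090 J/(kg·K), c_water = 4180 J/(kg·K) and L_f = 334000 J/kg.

T_f ≈ 20.7 °C

Let T be the final temperature. ΣQ_i = 0:
warm ice to 0 °C: 0.0928·2090·(0 − (-13.4)) = 2599; fusion: m_ice L_f = 0.0928·334000 = 30995; meltwater 0→T: 0.0928·4180·T = 387.9 T; water: 5517.6(T − 28.2)
5905.5 T = 155596 − 33594 = 122002
T ≈ 20.66 °C — above 0 °C, consistent with complete melting.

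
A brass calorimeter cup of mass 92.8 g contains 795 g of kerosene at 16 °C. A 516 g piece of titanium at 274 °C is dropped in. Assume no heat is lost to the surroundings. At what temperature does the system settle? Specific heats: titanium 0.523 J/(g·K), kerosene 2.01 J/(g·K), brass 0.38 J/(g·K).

Taking heat into each body as positive, Σ m c ΔT = 0:
516*0.523*(T − 274) + 795*2.01*(T − 16) + 92.8*0.38*(T − 16) = 0
(269.87 + 1597.9 + 35.26) T = 269.87*274 + 1597.9*16 + 35.26*16
T = 100075 / 1903.1 = 52.6 °C

T_f ≈ 52.6 °C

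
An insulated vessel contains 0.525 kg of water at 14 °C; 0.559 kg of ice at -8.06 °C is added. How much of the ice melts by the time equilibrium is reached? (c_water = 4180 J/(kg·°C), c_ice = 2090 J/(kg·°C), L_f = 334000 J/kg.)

m_melted ≈ 0.0638 kg

Heat available from the water dropping to 0 °C: 0.525×4180×14 = 30723 J.
Of that, 0.559×2090×8.06 = 9416.6 J goes to bring the ice to 0 °C, leaving 21306 J.
Melting all 0.559 kg of ice would need 0.559×334000 = 186706 J.
Since 21306 < 186706 J, not all the ice melts; equilibrium is at 0 °C.
m_melted×334000 = 21306  ⇒  m_melted ≈ 0.06379 kg.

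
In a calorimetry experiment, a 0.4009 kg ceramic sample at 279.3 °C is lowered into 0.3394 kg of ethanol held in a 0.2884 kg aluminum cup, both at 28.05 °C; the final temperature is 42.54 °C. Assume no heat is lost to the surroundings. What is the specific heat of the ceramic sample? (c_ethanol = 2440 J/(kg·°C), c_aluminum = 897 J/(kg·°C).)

Energy conservation, ΣQ = 0:
0.4009·c·(42.54 − 279.3) + 0.3394·2440·(42.54 − 28.05) + 0.2884·897·(42.54 − 28.05) = 0
-94.92 c = -15748
c = -15748/-94.92 ≈ 165.9 J/(kg·°C)

c ≈ 166 J/(kg·°C)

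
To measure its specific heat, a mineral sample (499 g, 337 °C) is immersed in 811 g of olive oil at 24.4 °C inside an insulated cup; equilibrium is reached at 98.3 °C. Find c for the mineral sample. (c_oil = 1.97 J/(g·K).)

Taking heat into each body as positive, Σ m c ΔT = 0:
499×c×(98.3 − 337) + 811×1.97×(98.3 − 24.4) = 0
-119111 c = -118068
c = -118068/-119111 ≈ 0.9912 J/(g·K)

c ≈ 0.991 J/(g·K)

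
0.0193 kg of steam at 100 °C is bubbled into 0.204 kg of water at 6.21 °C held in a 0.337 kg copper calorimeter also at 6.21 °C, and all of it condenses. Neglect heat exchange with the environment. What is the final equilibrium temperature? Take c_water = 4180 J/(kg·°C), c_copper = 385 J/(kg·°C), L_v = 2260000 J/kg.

T_f ≈ 54.4 °C

Setting the total heat transfer to zero:
condense steam: −0.0193×2260000 = −43618; condensed water 100 °C→T: 80.67(T − 100); original water: 852.72(T − 6.21); copper cup: 0.337×385×(T − 6.21) = 129.75(T − 6.21)
1063.1 T = 43618 + 8067.4 + 6101.1 = 57787
T ≈ 54.35 °C, under the boiling point, so the assumption holds.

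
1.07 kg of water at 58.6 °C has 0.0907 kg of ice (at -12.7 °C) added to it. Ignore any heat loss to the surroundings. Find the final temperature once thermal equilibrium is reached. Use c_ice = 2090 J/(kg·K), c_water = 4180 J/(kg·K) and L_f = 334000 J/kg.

T_f ≈ 47.3 °C

Sum of m c ΔT and latent-heat terms is zero:
ice -12.7→0 °C: 0.0907·2090·12.7 = 2407.5
  melt ice: 0.0907·334000 = 30294
  warm the meltwater: 379.13 T
  water cools: 1.07·4180·(T − 58.6) = 4472.6(T − 58.6)
4851.7 T = 262094 − 32701 = 229393
T ≈ 47.28 °C — above 0 °C, consistent with complete melting.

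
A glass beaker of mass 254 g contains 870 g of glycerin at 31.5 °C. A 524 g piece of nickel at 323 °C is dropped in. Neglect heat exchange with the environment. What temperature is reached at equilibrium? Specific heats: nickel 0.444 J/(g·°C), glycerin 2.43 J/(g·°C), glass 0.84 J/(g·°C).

T_f ≈ 58.0 °C

Setting the total heat transfer to zero:
524·0.444·(T − 323) + 870·2.43·(T − 31.5) + 254·0.84·(T − 31.5) = 0
232.66(T − 323) + 2114.1(T − 31.5) + 213.36(T − 31.5) = 0
2560.1 T = 148463
T = 148463/2560.1 ≈ 57.99 °C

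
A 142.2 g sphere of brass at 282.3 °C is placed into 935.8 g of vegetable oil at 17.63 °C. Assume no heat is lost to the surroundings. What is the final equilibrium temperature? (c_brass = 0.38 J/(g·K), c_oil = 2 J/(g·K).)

T_f ≈ 25.1 °C

|Q_brass| = |Q_oil|:
142.2·0.38·(282.3 − T) = 935.8·2·(T − 17.63)
54.04(282.3 − T) = 1871.6(T − 17.63)
1925.6 T = 48251  ⇒  T ≈ 25.06 °C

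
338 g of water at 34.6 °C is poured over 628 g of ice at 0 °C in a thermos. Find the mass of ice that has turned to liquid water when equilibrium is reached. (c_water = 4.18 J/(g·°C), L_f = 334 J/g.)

Cooling the water to 0 °C releases 338×4.18×34.6 = 48884 J.
To melt every bit of ice: 628×334 = 209752 J.
That's not enough to melt it all — equilibrium is at 0 °C with ice remaining.
Mass melted = 48884/334 ≈ 146.4 g.

m_melted ≈ 146 g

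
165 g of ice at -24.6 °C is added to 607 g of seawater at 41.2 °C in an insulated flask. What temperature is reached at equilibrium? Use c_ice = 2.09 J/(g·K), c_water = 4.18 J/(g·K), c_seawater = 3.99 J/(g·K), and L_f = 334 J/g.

Energy conservation, ΣQ = 0:
ice -24.6→0 °C: 165×2.09×24.6 = 8483.3; fusion: m_ice L_f = 165×334 = 55110; warm the meltwater: 689.7 T; seawater: 2421.9(T − 41.2)
3111.6 T = 99784 − 63593 = 36190
T ≈ 11.63 °C (positive, so assuming full melt was valid).

T_f ≈ 11.6 °C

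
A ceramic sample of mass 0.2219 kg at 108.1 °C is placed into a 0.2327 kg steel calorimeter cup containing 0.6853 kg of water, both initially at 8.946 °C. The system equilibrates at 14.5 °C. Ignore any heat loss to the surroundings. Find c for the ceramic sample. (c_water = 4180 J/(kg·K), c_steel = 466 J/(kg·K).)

c ≈ 795 J/(kg·K)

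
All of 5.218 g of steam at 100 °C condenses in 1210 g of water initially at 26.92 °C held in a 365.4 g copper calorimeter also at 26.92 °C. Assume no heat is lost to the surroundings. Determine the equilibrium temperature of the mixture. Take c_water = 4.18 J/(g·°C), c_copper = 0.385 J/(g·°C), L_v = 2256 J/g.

Setting the total heat transfer to zero:
latent heat released on condensation: 5.218·2256 = 11772; condensed water 100 °C→T: 21.81(T − 100); original water: 5057.8(T − 26.92); cup: 140.68(T − 26.92)
5220.3 T = 11772 + 2181.1 + 139943 = 153896
T ≈ 29.48 °C (< 100 °C, so full condensation is consistent).

T_f ≈ 29.5 °C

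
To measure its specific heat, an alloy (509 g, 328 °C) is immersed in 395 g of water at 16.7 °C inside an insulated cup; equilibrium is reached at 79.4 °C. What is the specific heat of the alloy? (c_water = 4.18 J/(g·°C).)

c ≈ 0.818 J/(g·°C)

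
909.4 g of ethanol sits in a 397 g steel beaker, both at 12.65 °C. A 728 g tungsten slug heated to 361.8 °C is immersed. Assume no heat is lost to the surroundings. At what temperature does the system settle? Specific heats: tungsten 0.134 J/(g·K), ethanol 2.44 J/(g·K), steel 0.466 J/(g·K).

T_f is the heat-capacity-weighted average of the initial temperatures:
T_f = (97.55*361.8 + 2218.9*12.65 + 185*12.65) / (97.55 + 2218.9 + 185)
    = 65704 / 2501.5 ≈ 26.27 °C

T_f ≈ 26.3 °C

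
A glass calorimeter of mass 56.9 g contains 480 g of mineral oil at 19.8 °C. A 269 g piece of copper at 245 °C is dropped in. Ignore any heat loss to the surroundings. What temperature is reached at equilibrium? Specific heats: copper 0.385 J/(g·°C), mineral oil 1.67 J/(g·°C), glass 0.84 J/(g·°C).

Let T be the final temperature. ΣQ_i = 0:
269×0.385×(T − 245) + 480×1.67×(T − 19.8) + 56.9×0.84×(T − 19.8) = 0
(103.56 + 801.6 + 47.8) T = 103.56×245 + 801.6×19.8 + 47.8×19.8
T = 42191/952.96 ≈ 44.27 °C

T_f ≈ 44.3 °C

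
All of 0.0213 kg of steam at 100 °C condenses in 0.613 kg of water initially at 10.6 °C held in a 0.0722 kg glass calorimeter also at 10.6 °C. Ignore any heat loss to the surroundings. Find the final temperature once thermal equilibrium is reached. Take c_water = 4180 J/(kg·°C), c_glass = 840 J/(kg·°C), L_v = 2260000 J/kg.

Net heat exchanged in the isolated system is zero:
condense steam: −0.0213·2260000 = −48138; condensate cools 100→T: 0.0213·4180·(T − 100) = 89.03(T − 100); water warms: 0.613·4180·(T − 10.6) = 2562.3(T − 10.6); glass cup: 0.0722·840·(T − 10.6) = 60.65(T − 10.6)
2712 T = 48138 + 8903.4 + 27804 = 84845
T ≈ 31.28 °C (< 100 °C, so full condensation is consistent).

T_f ≈ 31.3 °C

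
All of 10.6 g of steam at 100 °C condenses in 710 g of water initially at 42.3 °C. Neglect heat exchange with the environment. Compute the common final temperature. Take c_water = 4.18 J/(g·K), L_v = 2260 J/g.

T_f ≈ 51.1 °C

Net heat exchanged in the isolated system is zero:
condense steam: −10.6·2260 = −23956; condensate cools 100→T: 10.6·4.18·(T − 100) = 44.31(T − 100); water warms: 710·4.18·(T − 42.3) = 2967.8(T − 42.3)
3012.1 T = 23956 + 4430.8 + 125538 = 153925
T ≈ 51.10 °C, under the boiling point, so the assumption holds.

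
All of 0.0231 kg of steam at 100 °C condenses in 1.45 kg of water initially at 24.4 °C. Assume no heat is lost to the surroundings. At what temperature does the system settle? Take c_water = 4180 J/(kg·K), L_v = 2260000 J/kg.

Let T be the final temperature. ΣQ_i = 0:
condense steam: −0.0231·2260000 = −52206
  condensed water 100 °C→T: 96.56(T − 100)
  original water: 6061(T − 24.4)
6157.6 T = 52206 + 9655.8 + 147888 = 209750
T ≈ 34.06 °C (< 100 °C, so full condensation is consistent).

T_f ≈ 34.1 °C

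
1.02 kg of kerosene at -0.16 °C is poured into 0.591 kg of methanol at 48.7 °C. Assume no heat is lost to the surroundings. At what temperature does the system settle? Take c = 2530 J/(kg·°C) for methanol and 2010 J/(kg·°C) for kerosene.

Heat gained plus heat lost sum to zero:
0.591×2530×(T − 48.7) + 1.02×2010×(T − (-0.16)) = 0
3545.4 T = 72490
T ≈ 20.45 °C

T_f ≈ 20.4 °C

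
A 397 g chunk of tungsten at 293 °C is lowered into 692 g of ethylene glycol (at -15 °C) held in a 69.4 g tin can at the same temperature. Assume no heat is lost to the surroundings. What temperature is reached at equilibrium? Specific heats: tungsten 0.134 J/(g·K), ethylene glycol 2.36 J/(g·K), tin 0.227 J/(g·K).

T_f ≈ -5.4 °C

T_f = Σ m_i c_i T_i / Σ m_i c_i:
T_f = (53.2×293 + 1633.1×(-15) + 15.75×(-15)) / (53.2 + 1633.1 + 15.75)
    = -9146.1 / 1702.1 ≈ -5.37 °C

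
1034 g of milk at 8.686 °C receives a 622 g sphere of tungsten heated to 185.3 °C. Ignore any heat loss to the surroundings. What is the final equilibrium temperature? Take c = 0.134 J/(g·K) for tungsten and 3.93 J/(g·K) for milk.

T_f ≈ 12.2 °C

Heat lost by the tungsten equals heat gained by the milk:
622×0.134×(185.3 − T) = 1034×3.93×(T − 8.686)
83.35(185.3 − T) = 4063.6(T − 8.686)
4147 T = 50741  ⇒  T ≈ 12.24 °C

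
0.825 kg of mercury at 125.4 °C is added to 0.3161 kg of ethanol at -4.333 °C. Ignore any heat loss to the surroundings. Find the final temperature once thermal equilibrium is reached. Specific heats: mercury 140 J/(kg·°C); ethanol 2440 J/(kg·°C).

T_f ≈ 12.6 °C

Taking heat into each body as positive, Σ m c ΔT = 0:
0.825*140*(T − 125.4) + 0.3161*2440*(T − (-4.333)) = 0
115.5(T − 125.4) + 771.28(T − (-4.333)) = 0
886.78 T = 11142
T = 11142 / 886.78 = 12.6 °C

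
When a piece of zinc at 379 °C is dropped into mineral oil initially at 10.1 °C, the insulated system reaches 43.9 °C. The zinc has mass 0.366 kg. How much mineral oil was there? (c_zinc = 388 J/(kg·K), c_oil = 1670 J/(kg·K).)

m ≈ 0.843 kg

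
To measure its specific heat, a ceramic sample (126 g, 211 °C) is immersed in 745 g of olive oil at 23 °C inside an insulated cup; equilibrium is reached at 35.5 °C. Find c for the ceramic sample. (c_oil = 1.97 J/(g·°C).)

c ≈ 0.83 J/(g·°C)

Energy conservation, ΣQ = 0:
126×c×(35.5 − 211) + 745×1.97×(35.5 − 23) = 0
-22113 c = -18346
c = -18346/-22113 ≈ 0.8296 J/(g·°C)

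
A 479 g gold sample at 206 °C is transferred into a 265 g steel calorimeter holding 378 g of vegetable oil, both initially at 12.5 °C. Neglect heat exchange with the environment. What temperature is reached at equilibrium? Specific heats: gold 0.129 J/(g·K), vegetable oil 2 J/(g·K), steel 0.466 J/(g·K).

Energy conservation, ΣQ = 0:
479×0.129×(T − 206) + 378×2×(T − 12.5) + 265×0.466×(T − 12.5) = 0
(61.79 + 756 + 123.49) T = 61.79×206 + 756×12.5 + 123.49×12.5
T ≈ 25.20 °C

T_f ≈ 25.2 °C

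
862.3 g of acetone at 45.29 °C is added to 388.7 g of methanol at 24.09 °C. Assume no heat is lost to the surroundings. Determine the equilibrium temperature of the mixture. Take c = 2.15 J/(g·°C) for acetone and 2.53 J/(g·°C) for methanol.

Taking heat into each body as positive, Σ m c ΔT = 0:
862.3·2.15·(T − 45.29) + 388.7·2.53·(T − 24.09) = 0
1853.9(T − 45.29) + 983.41(T − 24.09) = 0
(1853.9 + 983.41) T = 1853.9·45.29 + 983.41·24.09
T ≈ 37.94 °C

T_f ≈ 37.9 °C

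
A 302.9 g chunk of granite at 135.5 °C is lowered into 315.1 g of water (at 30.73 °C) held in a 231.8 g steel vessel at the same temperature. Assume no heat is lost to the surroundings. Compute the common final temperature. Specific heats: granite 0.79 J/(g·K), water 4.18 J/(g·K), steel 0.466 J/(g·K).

T_f ≈ 45.8 °C

T_f = Σ m_i c_i T_i / Σ m_i c_i:
T_f = (239.29×135.5 + 1317.1×30.73 + 108.02×30.73) / (239.29 + 1317.1 + 108.02)
    = 76218 / 1664.4 ≈ 45.79 °C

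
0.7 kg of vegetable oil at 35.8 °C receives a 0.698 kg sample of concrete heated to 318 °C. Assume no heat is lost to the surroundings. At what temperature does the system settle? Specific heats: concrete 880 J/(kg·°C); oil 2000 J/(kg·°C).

T_f ≈ 121.9 °C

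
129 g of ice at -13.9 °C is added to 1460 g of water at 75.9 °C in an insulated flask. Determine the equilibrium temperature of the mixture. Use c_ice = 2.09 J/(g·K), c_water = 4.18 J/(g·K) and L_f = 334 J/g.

Heat gained plus heat lost sum to zero:
warm ice to 0 °C: 129·2.09·(0 − (-13.9)) = 3747.6
  fusion: m_ice L_f = 129·334 = 43086
  meltwater 0→T: 129·4.18·T = 539.22 T
  water cools: 1460·4.18·(T − 75.9) = 6102.8(T − 75.9)
6642 T = 463203 − 46834 = 416369
T ≈ 62.69 °C. Since T > 0 °C, the all-ice-melts assumption holds.

T_f ≈ 62.7 °C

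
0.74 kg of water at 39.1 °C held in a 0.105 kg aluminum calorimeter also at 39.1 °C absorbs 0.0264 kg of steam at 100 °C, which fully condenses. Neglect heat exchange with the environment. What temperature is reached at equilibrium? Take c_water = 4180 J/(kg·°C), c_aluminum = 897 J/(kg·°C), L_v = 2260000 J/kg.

T_f ≈ 59.2 °C

Net heat exchanged in the isolated system is zero:
steam→water at 100 °C releases m L_v = 0.0264·2260000 = 59664
  condensed water 100 °C→T: 110.35(T − 100)
  original water: 3093.2(T − 39.1)
  cup: 94.19(T − 39.1)
3297.7 T = 59664 + 11035 + 124627 = 195326
T ≈ 59.23 °C, under the boiling point, so the assumption holds.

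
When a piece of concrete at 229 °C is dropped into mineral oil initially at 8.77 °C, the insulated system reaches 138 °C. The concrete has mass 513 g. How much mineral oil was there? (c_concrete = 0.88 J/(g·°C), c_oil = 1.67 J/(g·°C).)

m ≈ 190 g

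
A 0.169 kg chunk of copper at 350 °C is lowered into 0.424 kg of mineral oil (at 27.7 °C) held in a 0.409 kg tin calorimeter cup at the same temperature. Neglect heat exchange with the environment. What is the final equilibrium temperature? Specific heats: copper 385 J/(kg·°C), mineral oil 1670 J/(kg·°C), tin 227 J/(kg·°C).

T_f ≈ 51.9 °C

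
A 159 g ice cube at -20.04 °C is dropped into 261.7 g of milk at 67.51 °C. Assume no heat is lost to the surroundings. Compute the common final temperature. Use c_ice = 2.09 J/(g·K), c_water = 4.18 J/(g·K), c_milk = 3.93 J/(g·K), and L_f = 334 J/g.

T_f ≈ 5.7 °C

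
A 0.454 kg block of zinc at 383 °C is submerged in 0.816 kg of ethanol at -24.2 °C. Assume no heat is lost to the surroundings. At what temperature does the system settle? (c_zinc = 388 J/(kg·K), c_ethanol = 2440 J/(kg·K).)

With ΣQ=0 the equilibrium temperature is the m·c-weighted mean:
T_f = (176.15*383 + 1991*(-24.2)) / (176.15 + 1991)
    = 19283 / 2167.2 ≈ 8.90 °C

T_f ≈ 8.9 °C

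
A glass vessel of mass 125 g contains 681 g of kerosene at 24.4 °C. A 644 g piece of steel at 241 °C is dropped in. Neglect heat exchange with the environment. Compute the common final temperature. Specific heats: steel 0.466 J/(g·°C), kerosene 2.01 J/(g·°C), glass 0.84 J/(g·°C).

Conservation of energy gives ΣQ = 0:
644·0.466·(T − 241) + 681·2.01·(T − 24.4) + 125·0.84·(T − 24.4) = 0
1773.9 T = 108286
T = 108286/1773.9 ≈ 61.04 °C

T_f ≈ 61.0 °C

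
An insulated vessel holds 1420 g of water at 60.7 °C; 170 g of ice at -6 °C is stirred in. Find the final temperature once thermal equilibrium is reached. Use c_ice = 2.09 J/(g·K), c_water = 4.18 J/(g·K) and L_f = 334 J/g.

Conservation of energy gives ΣQ = 0:
warm ice to 0 °C: 170×2.09×(0 − (-6)) = 2131.8; latent heat to melt: 170×334 = 56780; meltwater 0→T: 170×4.18×T = 710.6 T; water cools: 1420×4.18×(T − 60.7) = 5935.6(T − 60.7)
6646.2 T = 360291 − 58912 = 301379
T ≈ 45.35 °C. Since T > 0 °C, the all-ice-melts assumption holds.

T_f ≈ 45.3 °C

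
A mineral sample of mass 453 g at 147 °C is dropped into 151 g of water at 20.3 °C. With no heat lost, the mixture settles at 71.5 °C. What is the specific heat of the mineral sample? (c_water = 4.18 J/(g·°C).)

m_s c (T_s − T_f) = m_water c_water (T_f − T_0):
453·c·(147 − 71.5) = 151·4.18·(71.5 − 20.3)
34202 c = 32316  ⇒  c ≈ 0.9449 J/(g·°C)

c ≈ 0.945 J/(g·°C)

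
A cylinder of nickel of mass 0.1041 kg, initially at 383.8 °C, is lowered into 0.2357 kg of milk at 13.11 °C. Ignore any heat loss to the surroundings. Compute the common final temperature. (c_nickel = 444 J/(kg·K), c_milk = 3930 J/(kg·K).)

Set heat shed by the hot body equal to heat absorbed by the cold body:
0.1041×444×(383.8 − T) = 0.2357×3930×(T − 13.11)
46.22(383.8 − T) = 926.3(T − 13.11)
972.52 T = 29883  ⇒  T ≈ 30.73 °C

T_f ≈ 30.7 °C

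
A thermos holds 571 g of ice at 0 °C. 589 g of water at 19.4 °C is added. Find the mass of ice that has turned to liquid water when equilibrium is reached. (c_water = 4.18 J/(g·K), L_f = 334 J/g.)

m_melted ≈ 143 g

Water can give up m c ΔT = 589×4.18×19.4 = 47763 J before reaching 0 °C.
Fully melting the ice requires m_ice L_f = 571×334 = 190714 J.
Since 47763 < 190714 J, not all the ice melts; equilibrium is at 0 °C.
Mass melted = 47763/334 ≈ 143 g.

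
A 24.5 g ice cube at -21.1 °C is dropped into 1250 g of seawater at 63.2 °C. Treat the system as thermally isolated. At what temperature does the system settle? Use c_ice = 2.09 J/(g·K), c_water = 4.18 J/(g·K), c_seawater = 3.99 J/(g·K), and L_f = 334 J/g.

T_f ≈ 60.1 °C

Energy balance with sensible and latent terms:
warm ice to 0 °C: 24.5·2.09·(0 − (-21.1)) = 1080.4
  melt ice: 24.5·334 = 8183
  meltwater 0→T: 24.5·4.18·T = 102.41 T
  seawater cools: 1250·3.99·(T − 63.2) = 4987.5(T − 63.2)
5089.9 T = 315210 − 9263.4 = 305947
T ≈ 60.11 °C — above 0 °C, consistent with complete melting.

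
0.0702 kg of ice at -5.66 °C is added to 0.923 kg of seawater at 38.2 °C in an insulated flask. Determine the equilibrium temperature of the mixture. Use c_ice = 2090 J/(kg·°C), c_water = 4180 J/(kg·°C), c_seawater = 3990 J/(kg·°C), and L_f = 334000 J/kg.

Heat gained plus heat lost sum to zero:
warm ice to 0 °C: 0.0702×2090×(0 − (-5.66)) = 830.42
  melt ice: 0.0702×334000 = 23447
  warm the meltwater: 293.44 T
  seawater cools: 0.923×3990×(T − 38.2) = 3682.8(T − 38.2)
3976.2 T = 140682 − 24277 = 116405
T ≈ 29.28 °C — above 0 °C, consistent with complete melting.

T_f ≈ 29.3 °C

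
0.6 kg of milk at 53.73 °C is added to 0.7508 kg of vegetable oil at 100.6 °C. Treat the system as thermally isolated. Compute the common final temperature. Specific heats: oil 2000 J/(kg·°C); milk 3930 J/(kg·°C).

T_f ≈ 72.0 °C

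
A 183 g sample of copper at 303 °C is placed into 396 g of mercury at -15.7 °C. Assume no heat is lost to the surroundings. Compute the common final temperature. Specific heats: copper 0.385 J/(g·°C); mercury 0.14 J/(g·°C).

Heat lost by the copper equals heat gained by the mercury:
183·0.385·(303 − T) = 396·0.14·(T − (-15.7))
70.45(303 − T) = 55.44(T − (-15.7))
125.9 T = 20477  ⇒  T ≈ 162.66 °C

T_f ≈ 162.7 °C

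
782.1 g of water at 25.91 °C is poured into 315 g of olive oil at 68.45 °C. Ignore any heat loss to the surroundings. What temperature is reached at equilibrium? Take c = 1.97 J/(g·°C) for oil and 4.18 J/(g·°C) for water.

T_f ≈ 32.7 °C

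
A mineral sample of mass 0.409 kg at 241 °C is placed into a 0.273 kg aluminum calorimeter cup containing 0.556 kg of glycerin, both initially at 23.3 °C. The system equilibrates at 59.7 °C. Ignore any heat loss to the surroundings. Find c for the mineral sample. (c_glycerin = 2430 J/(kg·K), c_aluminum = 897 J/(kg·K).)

Energy conservation, ΣQ = 0:
0.409×c×(59.7 − 241) + 0.556×2430×(59.7 − 23.3) + 0.273×897×(59.7 − 23.3) = 0
-74.15 c = -58093
c = -58093/-74.15 ≈ 783.4 J/(kg·K)

c ≈ 783 J/(kg·K)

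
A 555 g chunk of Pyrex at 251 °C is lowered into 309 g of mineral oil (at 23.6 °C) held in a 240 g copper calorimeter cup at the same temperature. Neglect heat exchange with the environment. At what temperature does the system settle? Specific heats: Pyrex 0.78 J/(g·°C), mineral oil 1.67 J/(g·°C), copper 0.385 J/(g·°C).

T_f is the heat-capacity-weighted average of the initial temperatures:
T_f = (432.9*251 + 516.03*23.6 + 92.4*23.6) / (432.9 + 516.03 + 92.4)
    = 123017 / 1041.3 ≈ 118.13 °C

T_f ≈ 118.1 °C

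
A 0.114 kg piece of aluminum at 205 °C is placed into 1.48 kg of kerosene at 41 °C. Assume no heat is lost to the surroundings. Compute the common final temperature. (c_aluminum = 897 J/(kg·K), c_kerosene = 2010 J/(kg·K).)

T_f ≈ 46.5 °C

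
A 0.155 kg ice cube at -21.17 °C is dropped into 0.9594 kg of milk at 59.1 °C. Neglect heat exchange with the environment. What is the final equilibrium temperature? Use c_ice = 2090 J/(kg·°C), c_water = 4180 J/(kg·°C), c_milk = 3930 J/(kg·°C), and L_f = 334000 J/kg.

T_f ≈ 37.2 °C

Sum of m c ΔT and latent-heat terms is zero:
ice -21.17→0 °C: 0.155×2090×21.17 = 6858; melt ice: 0.155×334000 = 51770; warm the meltwater: 647.9 T; milk cools: 0.9594×3930×(T − 59.1) = 3770.4(T − 59.1)
4418.3 T = 222833 − 58628 = 164205
T ≈ 37.16 °C — above 0 °C, consistent with complete melting.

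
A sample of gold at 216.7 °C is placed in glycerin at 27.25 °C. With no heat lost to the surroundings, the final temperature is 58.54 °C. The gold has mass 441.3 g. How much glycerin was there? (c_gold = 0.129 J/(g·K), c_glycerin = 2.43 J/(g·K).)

Let T be the final temperature. ΣQ_i = 0:
441.3×0.129×(58.54 − 216.7) + m×2.43×(58.54 − 27.25) = 0
76.03 m = 9003.7
m = 9003.7/76.03 ≈ 118.4 g

m ≈ 118 g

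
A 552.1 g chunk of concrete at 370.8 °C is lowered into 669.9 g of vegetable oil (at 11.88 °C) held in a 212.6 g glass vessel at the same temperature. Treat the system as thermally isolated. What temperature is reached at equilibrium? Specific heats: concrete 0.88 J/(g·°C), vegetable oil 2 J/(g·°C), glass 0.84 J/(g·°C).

T_f ≈ 98.9 °C

Conservation of energy gives ΣQ = 0:
552.1·0.88·(T − 370.8) + 669.9·2·(T − 11.88) + 212.6·0.84·(T − 11.88) = 0
485.85(T − 370.8) + 1339.8(T − 11.88) + 178.58(T − 11.88) = 0
(485.85 + 1339.8 + 178.58) T = 485.85·370.8 + 1339.8·11.88 + 178.58·11.88
T = 198191/2004.2 ≈ 98.89 °C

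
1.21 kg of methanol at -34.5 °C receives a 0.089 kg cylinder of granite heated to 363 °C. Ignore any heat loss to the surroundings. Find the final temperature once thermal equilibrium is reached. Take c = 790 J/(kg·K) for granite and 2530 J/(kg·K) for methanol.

Conservation of energy gives ΣQ = 0:
0.089*790*(T − 363) + 1.21*2530*(T − (-34.5)) = 0
(70.31 + 3061.3) T = 70.31*363 + 3061.3*(-34.5)
T = -80092 / 3131.6 = -25.6 °C

T_f ≈ -25.6 °C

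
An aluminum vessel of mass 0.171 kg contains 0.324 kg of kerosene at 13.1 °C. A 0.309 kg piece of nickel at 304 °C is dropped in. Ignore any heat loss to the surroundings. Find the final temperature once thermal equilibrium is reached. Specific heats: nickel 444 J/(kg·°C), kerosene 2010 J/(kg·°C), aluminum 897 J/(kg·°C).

Net heat exchanged in the isolated system is zero:
0.309*444*(T − 304) + 0.324*2010*(T − 13.1) + 0.171*897*(T − 13.1) = 0
941.82 T = 52248
T = 52248 / 941.82 = 55.5 °C

T_f ≈ 55.5 °C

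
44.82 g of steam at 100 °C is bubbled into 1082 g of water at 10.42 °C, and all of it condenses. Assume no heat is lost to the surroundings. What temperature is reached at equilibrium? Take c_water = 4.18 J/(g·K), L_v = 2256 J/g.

T_f ≈ 35.5 °C

Heat gained plus heat lost sum to zero:
steam→water at 100 °C releases m L_v = 44.82×2256 = 101114
  condensate cools 100→T: 44.82×4.18×(T − 100) = 187.35(T − 100)
  water warms: 1082×4.18×(T − 10.42) = 4522.8(T − 10.42)
4710.1 T = 101114 + 18735 + 47127 = 166976
T ≈ 35.45 °C (< 100 °C, so full condensation is consistent).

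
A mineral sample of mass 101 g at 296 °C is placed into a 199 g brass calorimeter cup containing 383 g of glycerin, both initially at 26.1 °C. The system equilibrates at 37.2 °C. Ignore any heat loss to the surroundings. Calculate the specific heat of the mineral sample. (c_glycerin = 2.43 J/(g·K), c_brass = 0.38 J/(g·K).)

Heat gained plus heat lost sum to zero:
101·c·(37.2 − 296) + 383·2.43·(37.2 − 26.1) + 199·0.38·(37.2 − 26.1) = 0
-26139 c = -11170
c = -11170/-26139 ≈ 0.4273 J/(g·K)

c ≈ 0.427 J/(g·K)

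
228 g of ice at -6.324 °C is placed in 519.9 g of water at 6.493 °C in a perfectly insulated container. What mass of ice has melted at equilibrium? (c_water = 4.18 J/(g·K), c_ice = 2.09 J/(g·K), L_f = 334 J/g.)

m_melted ≈ 33.2 g

Heat available from the water dropping to 0 °C: 519.9×4.18×6.493 = 14110 J.
Of that, 228×2.09×6.324 = 3013.5 J goes to bring the ice to 0 °C, leaving 11097 J.
To melt every bit of ice: 228×334 = 76152 J.
11097 J < 76152 J, so only part of the ice melts and the system sits at 0 °C.
Mass melted = 11097/334 ≈ 33.22 g.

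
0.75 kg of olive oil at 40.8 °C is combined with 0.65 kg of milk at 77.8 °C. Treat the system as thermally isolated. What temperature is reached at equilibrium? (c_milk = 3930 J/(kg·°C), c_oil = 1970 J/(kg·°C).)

T_f ≈ 64.2 °C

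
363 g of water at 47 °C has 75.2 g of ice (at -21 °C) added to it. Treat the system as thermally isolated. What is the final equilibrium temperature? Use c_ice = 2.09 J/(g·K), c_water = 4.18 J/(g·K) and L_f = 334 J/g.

T_f ≈ 23.4 °C

Sum of m c ΔT and latent-heat terms is zero:
warm ice to 0 °C: 75.2·2.09·(0 − (-21)) = 3300.5; latent heat to melt: 75.2·334 = 25117; meltwater 0→T: 75.2·4.18·T = 314.34 T; water cools: 363·4.18·(T − 47) = 1517.3(T − 47)
1831.7 T = 71315 − 28417 = 42898
T ≈ 23.42 °C (positive, so assuming full melt was valid).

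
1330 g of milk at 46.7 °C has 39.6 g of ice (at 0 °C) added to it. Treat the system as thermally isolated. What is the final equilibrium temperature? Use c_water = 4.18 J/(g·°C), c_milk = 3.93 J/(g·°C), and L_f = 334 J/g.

T_f ≈ 42.8 °C

Sum of m c ΔT and latent-heat terms is zero:
fusion: m_ice L_f = 39.6×334 = 13226; meltwater 0→T: 39.6×4.18×T = 165.53 T; milk cools: 1330×3.93×(T − 46.7) = 5226.9(T − 46.7)
5392.4 T = 244096 − 13226 = 230870
T ≈ 42.81 °C. Since T > 0 °C, the all-ice-melts assumption holds.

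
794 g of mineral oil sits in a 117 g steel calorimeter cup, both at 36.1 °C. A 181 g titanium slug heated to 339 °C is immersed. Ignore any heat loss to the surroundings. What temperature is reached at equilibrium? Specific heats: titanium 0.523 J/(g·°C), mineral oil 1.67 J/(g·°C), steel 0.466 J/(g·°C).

T_f ≈ 55.5 °C

Let T be the final temperature. ΣQ_i = 0:
181*0.523*(T − 339) + 794*1.67*(T − 36.1) + 117*0.466*(T − 36.1) = 0
94.66(T − 339) + 1326(T − 36.1) + 54.52(T − 36.1) = 0
1475.2 T = 81927
T = 81927 / 1475.2 = 55.5 °C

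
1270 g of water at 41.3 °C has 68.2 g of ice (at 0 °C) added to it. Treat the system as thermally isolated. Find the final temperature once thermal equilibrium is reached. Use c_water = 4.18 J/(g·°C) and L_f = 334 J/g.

T_f ≈ 35.1 °C

Energy conservation, ΣQ = 0:
fusion: m_ice L_f = 68.2·334 = 22779; warm the meltwater: 285.08 T; water: 5308.6(T − 41.3)
5593.7 T = 219245 − 22779 = 196466
T ≈ 35.12 °C (positive, so assuming full melt was valid).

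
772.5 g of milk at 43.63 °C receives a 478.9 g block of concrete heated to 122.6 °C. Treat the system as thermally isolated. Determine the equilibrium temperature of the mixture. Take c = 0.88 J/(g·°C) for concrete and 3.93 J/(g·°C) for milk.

Set heat shed by the hot body equal to heat absorbed by the cold body:
478.9·0.88·(122.6 − T) = 772.5·3.93·(T − 43.63)
421.43(122.6 − T) = 3035.9(T − 43.63)
3457.4 T = 184125  ⇒  T ≈ 53.26 °C

T_f ≈ 53.3 °C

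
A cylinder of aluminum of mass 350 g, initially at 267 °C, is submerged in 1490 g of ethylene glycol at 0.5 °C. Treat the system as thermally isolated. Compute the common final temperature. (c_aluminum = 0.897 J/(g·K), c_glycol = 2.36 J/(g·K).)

T_f ≈ 22.3 °C

Set heat shed by the hot body equal to heat absorbed by the cold body:
350×0.897×(267 − T) = 1490×2.36×(T − 0.5)
313.95(267 − T) = 3516.4(T − 0.5)
3830.3 T = 85583  ⇒  T ≈ 22.34 °C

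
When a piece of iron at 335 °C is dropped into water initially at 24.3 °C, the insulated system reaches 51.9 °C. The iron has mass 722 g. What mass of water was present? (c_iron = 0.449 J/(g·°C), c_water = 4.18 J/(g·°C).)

Energy conservation, ΣQ = 0:
722·0.449·(51.9 − 335) + m·4.18·(51.9 − 24.3) = 0
115.37 m = 91775
m = 91775/115.37 ≈ 795.5 g

m ≈ 795 g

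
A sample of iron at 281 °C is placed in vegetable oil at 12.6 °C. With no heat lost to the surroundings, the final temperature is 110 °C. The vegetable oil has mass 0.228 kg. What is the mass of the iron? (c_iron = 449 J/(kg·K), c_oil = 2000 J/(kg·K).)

|Q_iron| = |Q_oil|:
m×449×(281 − 110) = 0.228×2000×(110 − 12.6)
76779 m = 44414  ⇒  m ≈ 0.5785 kg

m ≈ 0.578 kg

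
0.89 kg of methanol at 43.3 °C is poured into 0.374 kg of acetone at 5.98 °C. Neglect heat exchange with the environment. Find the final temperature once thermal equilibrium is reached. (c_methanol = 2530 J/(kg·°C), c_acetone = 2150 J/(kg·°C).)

T_f ≈ 33.5 °C

Energy conservation, ΣQ = 0:
0.89*2530*(T − 43.3) + 0.374*2150*(T − 5.98) = 0
3055.8 T = 102307
T = 102307/3055.8 ≈ 33.48 °C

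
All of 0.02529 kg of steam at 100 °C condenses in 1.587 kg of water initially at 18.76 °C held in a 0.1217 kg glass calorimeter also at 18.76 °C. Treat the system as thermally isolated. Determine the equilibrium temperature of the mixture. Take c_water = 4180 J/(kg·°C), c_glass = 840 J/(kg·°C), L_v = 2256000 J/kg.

Setting the total heat transfer to zero:
steam→water at 100 °C releases m L_v = 0.02529×2256000 = 57054
  condensed water 100 °C→T: 105.71(T − 100)
  water warms: 1.587×4180×(T − 18.76) = 6633.7(T − 18.76)
  cup: 102.23(T − 18.76)
6841.6 T = 57054 + 10571 + 126365 = 193991
T ≈ 28.35 °C (< 100 °C, so full condensation is consistent).

T_f ≈ 28.4 °C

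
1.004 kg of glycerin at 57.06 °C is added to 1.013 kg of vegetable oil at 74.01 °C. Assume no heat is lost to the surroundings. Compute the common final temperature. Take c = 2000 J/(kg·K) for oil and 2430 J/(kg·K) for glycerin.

Set heat shed by the hot body equal to heat absorbed by the cold body:
1.013*2000*(74.01 − T) = 1.004*2430*(T − 57.06)
2026(74.01 − T) = 2439.7(T − 57.06)
4465.7 T = 289155  ⇒  T ≈ 64.75 °C

T_f ≈ 64.7 °C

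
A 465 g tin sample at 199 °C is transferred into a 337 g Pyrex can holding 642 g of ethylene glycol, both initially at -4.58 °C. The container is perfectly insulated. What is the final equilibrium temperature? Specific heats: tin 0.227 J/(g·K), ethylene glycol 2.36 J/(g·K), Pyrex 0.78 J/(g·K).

T_f ≈ 6.8 °C

T_f = Σ m_i c_i T_i / Σ m_i c_i:
T_f = (105.56·199 + 1515.1·(-4.58) + 262.86·(-4.58)) / (105.56 + 1515.1 + 262.86)
    = 12862 / 1883.5 ≈ 6.83 °C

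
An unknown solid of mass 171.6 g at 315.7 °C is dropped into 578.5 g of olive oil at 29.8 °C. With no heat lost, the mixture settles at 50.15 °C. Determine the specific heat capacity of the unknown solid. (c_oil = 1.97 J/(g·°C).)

c ≈ 0.509 J/(g·°C)

m_s c (T_s − T_f) = m_oil c_oil (T_f − T_0):
171.6·c·(315.7 − 50.15) = 578.5·1.97·(50.15 − 29.8)
45568 c = 23192  ⇒  c ≈ 0.5089 J/(g·°C)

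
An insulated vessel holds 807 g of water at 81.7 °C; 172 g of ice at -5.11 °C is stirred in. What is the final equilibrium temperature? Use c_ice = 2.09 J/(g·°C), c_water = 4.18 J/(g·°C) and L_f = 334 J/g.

T_f ≈ 52.9 °C

Energy balance with sensible and latent terms:
ice -5.11→0 °C: 172·2.09·5.11 = 1836.9; fusion: m_ice L_f = 172·334 = 57448; warm the meltwater: 718.96 T; water cools: 807·4.18·(T − 81.7) = 3373.3(T − 81.7)
4092.2 T = 275595 − 59285 = 216310
T ≈ 52.86 °C (positive, so assuming full melt was valid).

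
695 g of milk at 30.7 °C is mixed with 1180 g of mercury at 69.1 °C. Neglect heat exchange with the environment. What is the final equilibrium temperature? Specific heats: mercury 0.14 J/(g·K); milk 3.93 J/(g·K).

T_f ≈ 32.9 °C

Energy conservation, ΣQ = 0:
1180×0.14×(T − 69.1) + 695×3.93×(T − 30.7) = 0
165.2(T − 69.1) + 2731.3(T − 30.7) = 0
2896.5 T = 95268
T ≈ 32.89 °C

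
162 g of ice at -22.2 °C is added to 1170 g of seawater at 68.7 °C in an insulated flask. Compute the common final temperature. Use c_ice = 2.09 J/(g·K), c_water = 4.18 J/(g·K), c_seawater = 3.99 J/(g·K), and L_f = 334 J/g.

T_f ≈ 48.5 °C

Let T be the final temperature. ΣQ_i = 0:
ice -22.2→0 °C: 162·2.09·22.2 = 7516.5; latent heat to melt: 162·334 = 54108; warm the meltwater: 677.16 T; seawater: 4668.3(T − 68.7)
5345.5 T = 320712 − 61624 = 259088
T ≈ 48.47 °C (positive, so assuming full melt was valid).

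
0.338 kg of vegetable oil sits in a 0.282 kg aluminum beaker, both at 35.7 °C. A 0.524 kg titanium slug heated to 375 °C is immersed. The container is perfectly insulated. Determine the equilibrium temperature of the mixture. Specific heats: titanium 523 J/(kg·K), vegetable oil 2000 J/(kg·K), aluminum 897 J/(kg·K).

T_f ≈ 113.0 °C

Heat gained plus heat lost sum to zero:
0.524*523*(T − 375) + 0.338*2000*(T − 35.7) + 0.282*897*(T − 35.7) = 0
(274.05 + 676 + 252.95) T = 274.05*375 + 676*35.7 + 252.95*35.7
T = 135933 / 1203 = 113 °C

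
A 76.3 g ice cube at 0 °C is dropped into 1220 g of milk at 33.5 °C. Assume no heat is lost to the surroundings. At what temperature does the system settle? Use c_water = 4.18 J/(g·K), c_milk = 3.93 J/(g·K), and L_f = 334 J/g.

T_f ≈ 26.4 °C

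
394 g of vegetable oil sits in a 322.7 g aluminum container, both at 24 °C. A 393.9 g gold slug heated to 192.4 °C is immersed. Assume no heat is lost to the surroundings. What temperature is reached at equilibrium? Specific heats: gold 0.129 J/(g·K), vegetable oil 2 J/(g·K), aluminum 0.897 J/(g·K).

Net heat exchanged in the isolated system is zero:
393.9×0.129×(T − 192.4) + 394×2×(T − 24) + 322.7×0.897×(T − 24) = 0
50.81(T − 192.4) + 788(T − 24) + 289.46(T − 24) = 0
1128.3 T = 35636
T ≈ 31.58 °C

T_f ≈ 31.6 °C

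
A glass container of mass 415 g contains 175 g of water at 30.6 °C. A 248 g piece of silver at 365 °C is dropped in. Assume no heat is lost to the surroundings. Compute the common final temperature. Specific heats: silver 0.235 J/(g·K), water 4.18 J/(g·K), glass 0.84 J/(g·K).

T_f ≈ 47.7 °C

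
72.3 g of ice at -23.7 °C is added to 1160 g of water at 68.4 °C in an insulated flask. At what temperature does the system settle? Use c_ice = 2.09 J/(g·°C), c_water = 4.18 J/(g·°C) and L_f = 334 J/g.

T_f ≈ 59.0 °C

Taking heat into each body as positive, Σ m c ΔT = 0:
ice -23.7→0 °C: 72.3·2.09·23.7 = 3581.2
  latent heat to melt: 72.3·334 = 24148
  warm the meltwater: 302.21 T
  water cools: 1160·4.18·(T − 68.4) = 4848.8(T − 68.4)
5151 T = 331658 − 27729 = 303928
T ≈ 59.00 °C (positive, so assuming full melt was valid).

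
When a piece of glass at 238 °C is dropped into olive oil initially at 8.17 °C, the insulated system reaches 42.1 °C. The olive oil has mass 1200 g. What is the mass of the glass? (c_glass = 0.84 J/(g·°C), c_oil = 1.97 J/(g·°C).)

Heat lost by the glass = heat gained by the oil:
m×0.84×(238 − 42.1) = 1200×1.97×(42.1 − 8.17)
164.56 m = 80211  ⇒  m ≈ 487.4 g

m ≈ 487 g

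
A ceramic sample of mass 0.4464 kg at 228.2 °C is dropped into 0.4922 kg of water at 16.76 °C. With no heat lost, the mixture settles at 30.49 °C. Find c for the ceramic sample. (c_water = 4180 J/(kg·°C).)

m_s c (T_s − T_f) = m_water c_water (T_f − T_0):
0.4464×c×(228.2 − 30.49) = 0.4922×4180×(30.49 − 16.76)
88.26 c = 28248  ⇒  c ≈ 320.1 J/(kg·°C)

c ≈ 320 J/(kg·°C)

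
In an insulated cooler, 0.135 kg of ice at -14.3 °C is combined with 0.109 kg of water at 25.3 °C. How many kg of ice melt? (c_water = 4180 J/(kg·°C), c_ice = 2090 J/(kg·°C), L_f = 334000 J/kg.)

Cooling the water to 0 °C releases 0.109×4180×25.3 = 11527 J.
Warming the ice to 0 °C takes 0.135×2090×14.3 = 4034.7 J, leaving 7492.4 J for melting.
To melt every bit of ice: 0.135×334000 = 45090 J.
That's not enough to melt it all — equilibrium is at 0 °C with ice remaining.
m_melted×334000 = 7492.4  ⇒  m_melted ≈ 0.02243 kg.

m_melted ≈ 0.0224 kg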